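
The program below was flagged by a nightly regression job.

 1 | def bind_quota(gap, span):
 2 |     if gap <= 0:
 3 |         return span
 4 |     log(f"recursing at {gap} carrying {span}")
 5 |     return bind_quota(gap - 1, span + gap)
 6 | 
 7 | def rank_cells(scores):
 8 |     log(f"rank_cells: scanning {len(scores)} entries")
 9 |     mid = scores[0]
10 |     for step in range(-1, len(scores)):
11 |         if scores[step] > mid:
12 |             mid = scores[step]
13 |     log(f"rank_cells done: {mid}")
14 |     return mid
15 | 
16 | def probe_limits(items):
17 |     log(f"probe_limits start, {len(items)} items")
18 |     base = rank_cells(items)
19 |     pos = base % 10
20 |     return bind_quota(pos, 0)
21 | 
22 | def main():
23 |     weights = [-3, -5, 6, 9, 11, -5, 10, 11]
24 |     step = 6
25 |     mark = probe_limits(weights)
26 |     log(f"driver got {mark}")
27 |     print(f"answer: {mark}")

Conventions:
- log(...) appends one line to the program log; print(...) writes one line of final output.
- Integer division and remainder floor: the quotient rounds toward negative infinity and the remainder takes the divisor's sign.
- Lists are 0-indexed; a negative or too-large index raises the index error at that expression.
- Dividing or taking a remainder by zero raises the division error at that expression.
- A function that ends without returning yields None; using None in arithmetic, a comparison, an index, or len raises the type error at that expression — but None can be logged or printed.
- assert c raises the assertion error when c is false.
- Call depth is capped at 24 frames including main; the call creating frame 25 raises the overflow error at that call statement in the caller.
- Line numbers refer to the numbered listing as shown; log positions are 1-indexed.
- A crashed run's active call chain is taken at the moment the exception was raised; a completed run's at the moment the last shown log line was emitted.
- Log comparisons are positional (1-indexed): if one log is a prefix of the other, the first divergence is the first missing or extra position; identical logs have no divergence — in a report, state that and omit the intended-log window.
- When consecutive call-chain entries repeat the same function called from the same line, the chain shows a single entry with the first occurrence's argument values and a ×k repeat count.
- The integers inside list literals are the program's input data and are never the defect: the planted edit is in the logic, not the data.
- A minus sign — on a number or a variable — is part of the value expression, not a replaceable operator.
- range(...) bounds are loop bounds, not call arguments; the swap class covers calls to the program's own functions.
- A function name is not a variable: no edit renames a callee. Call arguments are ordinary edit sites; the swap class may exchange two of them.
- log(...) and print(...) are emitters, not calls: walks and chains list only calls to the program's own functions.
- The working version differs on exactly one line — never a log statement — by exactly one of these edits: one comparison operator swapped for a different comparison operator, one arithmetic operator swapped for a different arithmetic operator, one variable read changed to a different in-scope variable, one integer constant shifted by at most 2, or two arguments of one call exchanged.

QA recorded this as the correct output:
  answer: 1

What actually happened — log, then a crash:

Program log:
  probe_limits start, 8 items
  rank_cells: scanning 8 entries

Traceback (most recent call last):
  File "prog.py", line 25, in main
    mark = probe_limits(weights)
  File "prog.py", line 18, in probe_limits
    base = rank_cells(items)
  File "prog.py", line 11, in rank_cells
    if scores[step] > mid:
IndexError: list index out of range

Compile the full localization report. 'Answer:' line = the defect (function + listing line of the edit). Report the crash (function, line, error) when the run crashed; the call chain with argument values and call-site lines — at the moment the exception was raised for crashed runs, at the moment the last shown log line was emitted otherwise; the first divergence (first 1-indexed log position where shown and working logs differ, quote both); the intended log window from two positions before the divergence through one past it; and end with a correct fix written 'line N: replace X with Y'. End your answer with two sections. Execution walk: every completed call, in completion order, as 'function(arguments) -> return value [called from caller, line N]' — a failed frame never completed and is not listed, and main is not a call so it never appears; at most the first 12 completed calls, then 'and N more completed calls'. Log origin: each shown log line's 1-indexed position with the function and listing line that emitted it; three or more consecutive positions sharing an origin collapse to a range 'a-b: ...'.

Answer: the defect is in rank_cells at line 10.
The tell: After 2 matching log lines the faulty run goes silent, while the working version continues with 'rank_cells done: 11'.
Crash: rank_cells, line 11, IndexError.
Call chain: main -> probe_limits([-3, -5, 6, 9, 11, -5, 10, 11]) (called at line 25) -> rank_cells([-3, -5, 6, 9, 11, -5, 10, 11]) (called at line 18).
First divergence: position 3 — the faulty run's log ends after 2 lines; the working version continues with 'rank_cells done: 11'.
Intended log window:
  1: probe_limits start, 8 items
  2: rank_cells: scanning 8 entries
  3: rank_cells done: 11
  4: recursing at 1 carrying 0
Execution walk:
  (no call completed)
Log line origins:
  1: from probe_limits, line 17
  2: from rank_cells, line 8
A correct fix: line 10: replace `-1` with `1`.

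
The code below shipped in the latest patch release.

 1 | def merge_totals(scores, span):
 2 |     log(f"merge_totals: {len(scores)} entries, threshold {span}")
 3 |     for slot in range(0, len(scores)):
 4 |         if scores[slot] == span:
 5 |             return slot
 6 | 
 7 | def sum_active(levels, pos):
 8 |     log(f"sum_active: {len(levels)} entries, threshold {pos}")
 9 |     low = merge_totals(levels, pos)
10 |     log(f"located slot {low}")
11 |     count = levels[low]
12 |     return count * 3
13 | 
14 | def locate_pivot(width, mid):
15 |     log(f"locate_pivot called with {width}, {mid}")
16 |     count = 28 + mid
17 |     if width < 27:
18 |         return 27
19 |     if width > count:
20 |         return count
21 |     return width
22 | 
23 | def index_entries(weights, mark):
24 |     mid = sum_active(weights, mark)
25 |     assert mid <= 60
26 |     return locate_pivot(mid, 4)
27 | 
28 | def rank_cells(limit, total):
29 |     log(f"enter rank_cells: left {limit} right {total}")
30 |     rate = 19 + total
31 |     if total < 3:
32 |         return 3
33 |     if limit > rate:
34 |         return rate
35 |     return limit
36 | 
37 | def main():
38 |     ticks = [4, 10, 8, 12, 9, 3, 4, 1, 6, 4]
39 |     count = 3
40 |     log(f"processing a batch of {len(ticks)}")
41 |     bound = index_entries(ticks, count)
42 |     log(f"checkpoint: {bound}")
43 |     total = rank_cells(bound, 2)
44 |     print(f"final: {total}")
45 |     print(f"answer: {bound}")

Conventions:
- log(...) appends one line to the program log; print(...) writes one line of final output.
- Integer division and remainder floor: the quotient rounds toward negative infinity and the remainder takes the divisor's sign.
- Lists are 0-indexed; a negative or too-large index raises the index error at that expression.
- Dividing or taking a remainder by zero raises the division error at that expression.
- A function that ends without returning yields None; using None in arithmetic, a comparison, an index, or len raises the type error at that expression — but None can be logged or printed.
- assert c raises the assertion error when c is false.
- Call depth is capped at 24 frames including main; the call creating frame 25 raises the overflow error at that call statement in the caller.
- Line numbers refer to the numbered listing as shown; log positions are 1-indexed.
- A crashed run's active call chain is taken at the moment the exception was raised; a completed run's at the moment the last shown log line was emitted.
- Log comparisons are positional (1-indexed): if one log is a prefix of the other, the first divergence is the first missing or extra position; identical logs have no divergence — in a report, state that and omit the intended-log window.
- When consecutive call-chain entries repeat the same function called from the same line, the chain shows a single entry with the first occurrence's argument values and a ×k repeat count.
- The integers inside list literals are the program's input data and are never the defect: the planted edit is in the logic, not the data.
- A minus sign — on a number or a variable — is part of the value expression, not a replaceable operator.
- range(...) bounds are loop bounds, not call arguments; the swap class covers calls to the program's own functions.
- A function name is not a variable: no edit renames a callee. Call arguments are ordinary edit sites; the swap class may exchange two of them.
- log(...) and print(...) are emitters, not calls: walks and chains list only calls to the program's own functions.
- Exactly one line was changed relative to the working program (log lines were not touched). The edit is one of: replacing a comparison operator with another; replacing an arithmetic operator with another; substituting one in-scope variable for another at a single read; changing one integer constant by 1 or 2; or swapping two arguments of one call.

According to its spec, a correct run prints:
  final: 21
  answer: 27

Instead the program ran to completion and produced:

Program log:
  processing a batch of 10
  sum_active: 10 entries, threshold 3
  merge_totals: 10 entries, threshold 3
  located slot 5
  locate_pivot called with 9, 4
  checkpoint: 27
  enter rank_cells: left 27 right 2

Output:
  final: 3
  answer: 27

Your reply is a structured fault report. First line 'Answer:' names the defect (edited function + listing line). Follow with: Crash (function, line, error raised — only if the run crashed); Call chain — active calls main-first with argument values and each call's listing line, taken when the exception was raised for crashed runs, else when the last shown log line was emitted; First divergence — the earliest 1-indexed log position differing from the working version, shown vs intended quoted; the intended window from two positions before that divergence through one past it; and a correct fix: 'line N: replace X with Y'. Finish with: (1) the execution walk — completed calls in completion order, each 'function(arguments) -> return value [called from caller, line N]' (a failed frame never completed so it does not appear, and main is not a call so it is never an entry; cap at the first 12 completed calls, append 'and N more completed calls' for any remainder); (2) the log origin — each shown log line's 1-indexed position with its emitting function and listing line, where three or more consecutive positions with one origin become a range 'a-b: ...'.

Answer: the defect is in rank_cells at line 31.
Core observation: The logs agree in full; only the final output differs.
Call chain: main -> rank_cells(27, 2) (called at line 43).
First divergence: none — the logs agree in full.
Execution walk:
  merge_totals([4, 10, 8, 12, 9, 3, 4, 1, 6, 4], 3) -> 5  [called from sum_active, line 9]
  sum_active([4, 10, 8, 12, 9, 3, 4, 1, 6, 4], 3) -> 9  [called from index_entries, line 24]
  locate_pivot(9, 4) -> 27  [called from index_entries, line 26]
  index_entries([4, 10, 8, 12, 9, 3, 4, 1, 6, 4], 3) -> 27  [called from main, line 41]
  rank_cells(27, 2) -> 3  [called from main, line 43]
Log origins:
  1: logged in main at line 40
  2: logged in sum_active at line 8
  3: logged in merge_totals at line 2
  4: logged in sum_active at line 10
  5: logged in locate_pivot at line 15
  6: logged in main at line 42
  7: logged in rank_cells at line 29
A correct fix: line 31: replace `total` with `limit`.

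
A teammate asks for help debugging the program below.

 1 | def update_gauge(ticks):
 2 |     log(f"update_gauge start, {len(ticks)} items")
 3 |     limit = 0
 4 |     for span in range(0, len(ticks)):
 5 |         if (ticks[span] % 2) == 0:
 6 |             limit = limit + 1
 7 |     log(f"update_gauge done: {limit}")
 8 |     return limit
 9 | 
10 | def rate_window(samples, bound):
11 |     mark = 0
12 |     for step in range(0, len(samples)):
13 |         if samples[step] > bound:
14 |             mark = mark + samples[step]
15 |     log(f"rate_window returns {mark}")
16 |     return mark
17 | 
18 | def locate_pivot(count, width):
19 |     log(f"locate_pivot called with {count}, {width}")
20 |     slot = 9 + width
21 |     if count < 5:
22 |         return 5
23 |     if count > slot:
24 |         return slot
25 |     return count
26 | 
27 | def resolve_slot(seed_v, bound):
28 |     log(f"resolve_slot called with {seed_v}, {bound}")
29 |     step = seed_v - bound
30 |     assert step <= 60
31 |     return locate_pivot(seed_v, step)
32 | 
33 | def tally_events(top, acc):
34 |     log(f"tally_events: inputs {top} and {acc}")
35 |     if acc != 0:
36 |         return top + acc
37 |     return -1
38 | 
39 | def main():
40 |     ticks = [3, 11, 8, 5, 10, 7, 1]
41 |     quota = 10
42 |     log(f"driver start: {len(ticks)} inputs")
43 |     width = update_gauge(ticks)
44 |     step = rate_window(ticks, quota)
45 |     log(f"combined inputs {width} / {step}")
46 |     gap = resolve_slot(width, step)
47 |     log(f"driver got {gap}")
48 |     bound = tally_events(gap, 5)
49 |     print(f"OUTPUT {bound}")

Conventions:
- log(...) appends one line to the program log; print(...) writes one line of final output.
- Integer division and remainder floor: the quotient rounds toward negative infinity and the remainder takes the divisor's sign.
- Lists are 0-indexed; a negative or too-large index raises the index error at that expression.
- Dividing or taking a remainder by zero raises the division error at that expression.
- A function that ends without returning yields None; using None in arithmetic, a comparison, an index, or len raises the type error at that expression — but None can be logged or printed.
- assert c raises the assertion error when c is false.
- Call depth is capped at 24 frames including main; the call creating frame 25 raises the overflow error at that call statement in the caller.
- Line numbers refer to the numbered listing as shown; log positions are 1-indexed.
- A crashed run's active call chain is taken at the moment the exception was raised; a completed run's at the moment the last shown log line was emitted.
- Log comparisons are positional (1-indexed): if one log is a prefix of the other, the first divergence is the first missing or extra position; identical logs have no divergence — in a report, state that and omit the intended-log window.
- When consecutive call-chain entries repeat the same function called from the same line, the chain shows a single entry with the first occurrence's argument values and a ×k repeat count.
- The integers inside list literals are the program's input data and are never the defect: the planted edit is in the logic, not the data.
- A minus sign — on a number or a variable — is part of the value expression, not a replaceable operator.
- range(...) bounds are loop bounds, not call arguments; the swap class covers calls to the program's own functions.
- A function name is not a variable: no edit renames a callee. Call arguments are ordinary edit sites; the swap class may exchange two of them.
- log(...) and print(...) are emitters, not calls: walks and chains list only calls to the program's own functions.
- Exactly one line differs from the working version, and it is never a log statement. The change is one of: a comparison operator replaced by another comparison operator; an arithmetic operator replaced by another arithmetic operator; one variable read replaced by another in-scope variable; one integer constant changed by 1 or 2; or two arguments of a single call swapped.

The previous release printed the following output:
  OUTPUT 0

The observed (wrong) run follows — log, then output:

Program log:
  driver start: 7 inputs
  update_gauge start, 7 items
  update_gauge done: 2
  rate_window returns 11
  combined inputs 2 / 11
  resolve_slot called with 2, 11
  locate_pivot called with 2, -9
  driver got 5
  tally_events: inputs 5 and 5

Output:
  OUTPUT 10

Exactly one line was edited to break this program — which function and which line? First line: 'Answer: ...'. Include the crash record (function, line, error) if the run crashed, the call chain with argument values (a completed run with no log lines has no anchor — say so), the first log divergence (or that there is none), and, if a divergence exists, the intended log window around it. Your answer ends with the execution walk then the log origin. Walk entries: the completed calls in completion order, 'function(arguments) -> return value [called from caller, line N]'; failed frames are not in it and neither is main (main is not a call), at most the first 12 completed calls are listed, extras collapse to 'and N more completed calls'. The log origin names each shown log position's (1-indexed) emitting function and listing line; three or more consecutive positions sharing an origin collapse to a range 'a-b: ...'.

Answer: the defect is in tally_events at line 36.
Key fact: Every logged value matches the working version; the printed result is what differs.
Call chain: main -> tally_events(5, 5) (called at line 48).
First divergence: none — the logs agree in full.
Execution walk:
  update_gauge([3, 11, 8, 5, 10, 7, 1]) -> 2  [called from main, line 43]
  rate_window([3, 11, 8, 5, 10, 7, 1], 10) -> 11  [called from main, line 44]
  locate_pivot(2, -9) -> 5  [called from resolve_slot, line 31]
  resolve_slot(2, 11) -> 5  [called from main, line 46]
  tally_events(5, 5) -> 10  [called from main, line 48]
Log origins:
  1 — main, line 42
  2 — update_gauge, line 2
  3 — update_gauge, line 7
  4 — rate_window, line 15
  5 — main, line 45
  6 — resolve_slot, line 28
  7 — locate_pivot, line 19
  8 — main, line 47
  9 — tally_events, line 34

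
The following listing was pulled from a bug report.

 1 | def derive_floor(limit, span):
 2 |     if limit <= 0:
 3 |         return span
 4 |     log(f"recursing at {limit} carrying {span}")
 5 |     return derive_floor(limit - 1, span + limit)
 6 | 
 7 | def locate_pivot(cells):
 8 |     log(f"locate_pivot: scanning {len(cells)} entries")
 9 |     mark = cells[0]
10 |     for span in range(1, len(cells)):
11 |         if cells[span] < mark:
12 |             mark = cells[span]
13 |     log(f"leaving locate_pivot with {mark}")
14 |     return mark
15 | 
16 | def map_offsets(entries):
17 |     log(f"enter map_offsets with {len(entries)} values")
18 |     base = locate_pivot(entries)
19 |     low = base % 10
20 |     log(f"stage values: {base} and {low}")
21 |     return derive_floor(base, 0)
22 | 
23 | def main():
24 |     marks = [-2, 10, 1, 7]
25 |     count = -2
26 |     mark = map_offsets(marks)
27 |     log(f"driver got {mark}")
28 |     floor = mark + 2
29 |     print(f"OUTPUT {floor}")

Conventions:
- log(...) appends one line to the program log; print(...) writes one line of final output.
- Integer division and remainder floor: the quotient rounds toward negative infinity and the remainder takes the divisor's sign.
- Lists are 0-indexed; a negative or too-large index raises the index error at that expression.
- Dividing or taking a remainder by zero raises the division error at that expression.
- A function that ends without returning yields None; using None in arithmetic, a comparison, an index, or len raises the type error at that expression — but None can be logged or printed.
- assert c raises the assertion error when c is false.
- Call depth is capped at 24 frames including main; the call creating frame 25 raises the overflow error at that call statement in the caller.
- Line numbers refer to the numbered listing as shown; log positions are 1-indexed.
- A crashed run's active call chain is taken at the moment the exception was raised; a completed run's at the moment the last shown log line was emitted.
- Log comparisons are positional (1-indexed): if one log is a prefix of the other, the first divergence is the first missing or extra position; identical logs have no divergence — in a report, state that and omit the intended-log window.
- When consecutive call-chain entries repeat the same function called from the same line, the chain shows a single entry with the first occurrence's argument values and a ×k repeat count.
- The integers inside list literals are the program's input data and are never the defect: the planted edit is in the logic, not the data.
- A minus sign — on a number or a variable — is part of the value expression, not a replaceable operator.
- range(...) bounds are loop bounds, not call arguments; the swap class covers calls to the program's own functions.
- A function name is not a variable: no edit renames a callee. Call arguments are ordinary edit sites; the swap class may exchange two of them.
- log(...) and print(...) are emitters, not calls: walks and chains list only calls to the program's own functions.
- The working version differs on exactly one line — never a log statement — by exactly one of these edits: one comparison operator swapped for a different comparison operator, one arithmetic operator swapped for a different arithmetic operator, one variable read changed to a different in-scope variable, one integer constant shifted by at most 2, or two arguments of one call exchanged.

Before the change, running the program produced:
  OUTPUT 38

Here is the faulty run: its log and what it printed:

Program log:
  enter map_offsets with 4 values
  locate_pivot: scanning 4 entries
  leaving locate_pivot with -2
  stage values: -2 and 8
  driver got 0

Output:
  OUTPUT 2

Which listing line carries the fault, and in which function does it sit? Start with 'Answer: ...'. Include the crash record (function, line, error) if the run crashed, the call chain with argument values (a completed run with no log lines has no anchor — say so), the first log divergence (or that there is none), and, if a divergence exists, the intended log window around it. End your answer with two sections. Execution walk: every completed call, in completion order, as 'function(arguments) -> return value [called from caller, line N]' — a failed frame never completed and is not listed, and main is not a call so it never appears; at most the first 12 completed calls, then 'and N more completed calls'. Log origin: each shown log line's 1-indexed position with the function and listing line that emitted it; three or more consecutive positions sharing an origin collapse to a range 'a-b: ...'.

Answer: the defect is in map_offsets at line 21.
Key observation: Log line 5 is where behavior first shows: 'driver got 0' appears instead of 'recursing at 8 carrying 0'.
Call chain: main.
First divergence: position 5; shown 'driver got 0' vs intended 'recursing at 8 carrying 0'.
Intended log window:
  3: leaving locate_pivot with -2
  4: stage values: -2 and 8
  5: recursing at 8 carrying 0
  6: recursing at 7 carrying 8
Execution walk:
  locate_pivot([-2, 10, 1, 7]) -> -2  [called from map_offsets, line 18]
  derive_floor(-2, 0) -> 0  [called from map_offsets, line 21]
  map_offsets([-2, 10, 1, 7]) -> 0  [called from main, line 26]
Log line origins:
  1: emitted by map_offsets (line 17)
  2: emitted by locate_pivot (line 8)
  3: emitted by locate_pivot (line 13)
  4: emitted by map_offsets (line 20)
  5: emitted by main (line 27)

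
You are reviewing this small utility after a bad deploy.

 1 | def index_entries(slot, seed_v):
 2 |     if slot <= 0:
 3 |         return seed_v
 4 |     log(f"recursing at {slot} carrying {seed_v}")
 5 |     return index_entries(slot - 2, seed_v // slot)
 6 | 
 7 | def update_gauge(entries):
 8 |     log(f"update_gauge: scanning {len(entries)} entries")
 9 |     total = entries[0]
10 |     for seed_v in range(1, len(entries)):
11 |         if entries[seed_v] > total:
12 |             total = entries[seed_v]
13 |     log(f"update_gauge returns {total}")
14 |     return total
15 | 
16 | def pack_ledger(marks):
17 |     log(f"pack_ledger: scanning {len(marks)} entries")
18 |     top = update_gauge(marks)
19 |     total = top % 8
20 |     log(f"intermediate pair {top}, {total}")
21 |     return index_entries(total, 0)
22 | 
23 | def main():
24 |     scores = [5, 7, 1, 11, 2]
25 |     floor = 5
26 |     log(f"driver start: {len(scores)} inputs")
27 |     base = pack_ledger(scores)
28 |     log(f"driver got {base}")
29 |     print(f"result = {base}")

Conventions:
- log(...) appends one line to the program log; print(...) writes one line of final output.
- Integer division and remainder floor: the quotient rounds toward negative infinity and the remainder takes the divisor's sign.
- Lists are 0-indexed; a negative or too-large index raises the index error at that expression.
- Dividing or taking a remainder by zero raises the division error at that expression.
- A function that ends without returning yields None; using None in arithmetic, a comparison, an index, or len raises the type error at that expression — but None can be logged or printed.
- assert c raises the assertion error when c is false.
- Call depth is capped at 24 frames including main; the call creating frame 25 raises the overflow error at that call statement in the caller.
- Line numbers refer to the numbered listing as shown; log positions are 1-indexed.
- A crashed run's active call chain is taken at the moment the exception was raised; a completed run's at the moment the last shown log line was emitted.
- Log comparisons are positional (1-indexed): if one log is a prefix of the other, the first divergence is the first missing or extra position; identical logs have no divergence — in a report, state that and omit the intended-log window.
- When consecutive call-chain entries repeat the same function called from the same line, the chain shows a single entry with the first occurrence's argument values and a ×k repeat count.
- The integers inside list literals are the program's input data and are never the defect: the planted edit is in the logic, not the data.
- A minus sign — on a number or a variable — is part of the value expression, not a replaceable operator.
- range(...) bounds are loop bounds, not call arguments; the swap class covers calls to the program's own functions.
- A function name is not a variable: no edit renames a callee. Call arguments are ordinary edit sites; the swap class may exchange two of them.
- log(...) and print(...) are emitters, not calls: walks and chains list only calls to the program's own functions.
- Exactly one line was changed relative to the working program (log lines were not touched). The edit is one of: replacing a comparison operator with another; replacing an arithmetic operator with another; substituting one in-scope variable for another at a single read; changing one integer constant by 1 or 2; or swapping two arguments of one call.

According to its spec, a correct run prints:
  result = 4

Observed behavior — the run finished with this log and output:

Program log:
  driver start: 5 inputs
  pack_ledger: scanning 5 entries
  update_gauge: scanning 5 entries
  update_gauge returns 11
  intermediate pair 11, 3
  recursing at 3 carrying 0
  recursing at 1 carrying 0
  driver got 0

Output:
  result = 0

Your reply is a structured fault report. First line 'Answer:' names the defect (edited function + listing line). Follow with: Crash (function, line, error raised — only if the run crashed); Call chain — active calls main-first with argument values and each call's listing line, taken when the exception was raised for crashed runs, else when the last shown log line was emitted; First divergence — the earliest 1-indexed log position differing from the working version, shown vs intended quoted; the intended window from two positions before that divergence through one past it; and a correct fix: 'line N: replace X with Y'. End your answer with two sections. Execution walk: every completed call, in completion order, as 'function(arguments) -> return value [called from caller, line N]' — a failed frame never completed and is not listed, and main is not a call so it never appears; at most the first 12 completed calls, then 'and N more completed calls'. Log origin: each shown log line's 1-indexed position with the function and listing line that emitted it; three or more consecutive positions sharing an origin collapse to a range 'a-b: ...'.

Answer: the defect is in index_entries at line 5.
The tell: Position 7 is the first bad log line: 'recursing at 1 carrying 0' should read 'recursing at 1 carrying 3'.
Call chain: main.
First divergence: position 7 — shown 'recursing at 1 carrying 0', intended 'recursing at 1 carrying 3'.
Intended log window:
  5: intermediate pair 11, 3
  6: recursing at 3 carrying 0
  7: recursing at 1 carrying 3
  8: driver got 4
Execution walk:
  update_gauge([5, 7, 1, 11, 2]) -> 11  [called from pack_ledger, line 18]
  index_entries(-1, 0) -> 0  [called from index_entries, line 5]
  index_entries(1, 0) -> 0  [called from index_entries, line 5]
  index_entries(3, 0) -> 0  [called from pack_ledger, line 21]
  pack_ledger([5, 7, 1, 11, 2]) -> 0  [called from main, line 27]
Origin of each log line:
  1: logged in main at line 26
  2: logged in pack_ledger at line 17
  3: logged in update_gauge at line 8
  4: logged in update_gauge at line 13
  5: logged in pack_ledger at line 20
  6: logged in index_entries at line 4
  7: logged in index_entries at line 4
  8: logged in main at line 28
A correct fix: line 5: replace `//` with `+`.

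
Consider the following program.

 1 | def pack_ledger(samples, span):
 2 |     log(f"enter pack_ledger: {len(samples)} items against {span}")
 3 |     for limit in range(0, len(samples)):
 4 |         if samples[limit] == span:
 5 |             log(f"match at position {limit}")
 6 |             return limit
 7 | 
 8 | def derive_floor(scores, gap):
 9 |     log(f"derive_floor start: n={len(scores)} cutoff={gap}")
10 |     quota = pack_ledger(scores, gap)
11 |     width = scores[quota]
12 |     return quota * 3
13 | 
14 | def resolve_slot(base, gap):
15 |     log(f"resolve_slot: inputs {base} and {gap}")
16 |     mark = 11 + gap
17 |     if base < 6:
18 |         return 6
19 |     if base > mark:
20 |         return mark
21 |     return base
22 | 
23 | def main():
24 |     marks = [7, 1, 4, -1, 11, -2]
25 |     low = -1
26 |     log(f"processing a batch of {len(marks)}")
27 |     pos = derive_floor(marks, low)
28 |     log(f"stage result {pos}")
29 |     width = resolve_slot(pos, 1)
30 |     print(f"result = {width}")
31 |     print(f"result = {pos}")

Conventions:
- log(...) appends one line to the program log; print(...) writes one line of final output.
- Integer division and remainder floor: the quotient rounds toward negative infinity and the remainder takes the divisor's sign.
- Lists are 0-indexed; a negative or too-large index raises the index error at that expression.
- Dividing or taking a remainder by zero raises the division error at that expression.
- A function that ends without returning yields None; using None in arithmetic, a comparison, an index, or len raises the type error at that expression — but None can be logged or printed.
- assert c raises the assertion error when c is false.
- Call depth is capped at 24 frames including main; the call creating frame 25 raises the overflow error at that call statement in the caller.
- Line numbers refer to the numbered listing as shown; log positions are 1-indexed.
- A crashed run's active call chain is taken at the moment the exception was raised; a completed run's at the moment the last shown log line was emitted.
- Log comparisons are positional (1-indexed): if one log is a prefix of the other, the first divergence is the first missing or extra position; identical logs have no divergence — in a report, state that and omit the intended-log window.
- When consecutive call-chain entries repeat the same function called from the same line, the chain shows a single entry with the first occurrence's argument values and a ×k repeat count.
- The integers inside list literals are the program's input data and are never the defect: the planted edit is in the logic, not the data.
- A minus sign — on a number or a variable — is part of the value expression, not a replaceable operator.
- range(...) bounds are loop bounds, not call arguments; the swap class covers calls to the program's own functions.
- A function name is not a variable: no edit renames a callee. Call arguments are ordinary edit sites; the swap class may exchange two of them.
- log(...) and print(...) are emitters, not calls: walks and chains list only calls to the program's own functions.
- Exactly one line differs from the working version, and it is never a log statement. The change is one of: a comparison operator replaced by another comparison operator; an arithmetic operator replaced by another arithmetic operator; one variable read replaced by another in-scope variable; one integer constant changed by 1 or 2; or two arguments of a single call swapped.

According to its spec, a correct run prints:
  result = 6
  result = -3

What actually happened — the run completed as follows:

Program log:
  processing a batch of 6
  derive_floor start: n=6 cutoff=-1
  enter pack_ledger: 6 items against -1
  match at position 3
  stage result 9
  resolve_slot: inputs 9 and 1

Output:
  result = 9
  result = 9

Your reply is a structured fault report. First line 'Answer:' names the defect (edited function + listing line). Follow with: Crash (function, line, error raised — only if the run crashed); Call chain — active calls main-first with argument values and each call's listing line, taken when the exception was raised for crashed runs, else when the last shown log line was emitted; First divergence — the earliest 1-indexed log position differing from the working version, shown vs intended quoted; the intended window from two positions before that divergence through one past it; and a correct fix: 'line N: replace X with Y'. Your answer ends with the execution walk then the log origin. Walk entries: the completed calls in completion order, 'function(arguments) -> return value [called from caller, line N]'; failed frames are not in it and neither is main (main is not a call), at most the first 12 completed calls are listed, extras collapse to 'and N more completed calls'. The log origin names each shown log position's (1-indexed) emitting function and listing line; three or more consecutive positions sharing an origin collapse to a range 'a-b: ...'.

Answer: the defect is in derive_floor at line 12.
The tell: At log position 5 the runs split — shown 'stage result 9', but the working version logs 'stage result -3'.
Call chain: main -> resolve_slot(9, 1) (called at line 29).
First divergence: position 5; shown 'stage result 9' vs intended 'stage result -3'.
Intended log window:
  3: enter pack_ledger: 6 items against -1
  4: match at position 3
  5: stage result -3
  6: resolve_slot: inputs -3 and 1
Execution walk:
  pack_ledger([7, 1, 4, -1, 11, -2], -1) -> 3  [called from derive_floor, line 10]
  derive_floor([7, 1, 4, -1, 11, -2], -1) -> 9  [called from main, line 27]
  resolve_slot(9, 1) -> 9  [called from main, line 29]
Origin of each log line:
  1: logged in main at line 26
  2: logged in derive_floor at line 9
  3: logged in pack_ledger at line 2
  4: logged in pack_ledger at line 5
  5: logged in main at line 28
  6: logged in resolve_slot at line 15
A correct fix: line 12: replace `quota` with `width`.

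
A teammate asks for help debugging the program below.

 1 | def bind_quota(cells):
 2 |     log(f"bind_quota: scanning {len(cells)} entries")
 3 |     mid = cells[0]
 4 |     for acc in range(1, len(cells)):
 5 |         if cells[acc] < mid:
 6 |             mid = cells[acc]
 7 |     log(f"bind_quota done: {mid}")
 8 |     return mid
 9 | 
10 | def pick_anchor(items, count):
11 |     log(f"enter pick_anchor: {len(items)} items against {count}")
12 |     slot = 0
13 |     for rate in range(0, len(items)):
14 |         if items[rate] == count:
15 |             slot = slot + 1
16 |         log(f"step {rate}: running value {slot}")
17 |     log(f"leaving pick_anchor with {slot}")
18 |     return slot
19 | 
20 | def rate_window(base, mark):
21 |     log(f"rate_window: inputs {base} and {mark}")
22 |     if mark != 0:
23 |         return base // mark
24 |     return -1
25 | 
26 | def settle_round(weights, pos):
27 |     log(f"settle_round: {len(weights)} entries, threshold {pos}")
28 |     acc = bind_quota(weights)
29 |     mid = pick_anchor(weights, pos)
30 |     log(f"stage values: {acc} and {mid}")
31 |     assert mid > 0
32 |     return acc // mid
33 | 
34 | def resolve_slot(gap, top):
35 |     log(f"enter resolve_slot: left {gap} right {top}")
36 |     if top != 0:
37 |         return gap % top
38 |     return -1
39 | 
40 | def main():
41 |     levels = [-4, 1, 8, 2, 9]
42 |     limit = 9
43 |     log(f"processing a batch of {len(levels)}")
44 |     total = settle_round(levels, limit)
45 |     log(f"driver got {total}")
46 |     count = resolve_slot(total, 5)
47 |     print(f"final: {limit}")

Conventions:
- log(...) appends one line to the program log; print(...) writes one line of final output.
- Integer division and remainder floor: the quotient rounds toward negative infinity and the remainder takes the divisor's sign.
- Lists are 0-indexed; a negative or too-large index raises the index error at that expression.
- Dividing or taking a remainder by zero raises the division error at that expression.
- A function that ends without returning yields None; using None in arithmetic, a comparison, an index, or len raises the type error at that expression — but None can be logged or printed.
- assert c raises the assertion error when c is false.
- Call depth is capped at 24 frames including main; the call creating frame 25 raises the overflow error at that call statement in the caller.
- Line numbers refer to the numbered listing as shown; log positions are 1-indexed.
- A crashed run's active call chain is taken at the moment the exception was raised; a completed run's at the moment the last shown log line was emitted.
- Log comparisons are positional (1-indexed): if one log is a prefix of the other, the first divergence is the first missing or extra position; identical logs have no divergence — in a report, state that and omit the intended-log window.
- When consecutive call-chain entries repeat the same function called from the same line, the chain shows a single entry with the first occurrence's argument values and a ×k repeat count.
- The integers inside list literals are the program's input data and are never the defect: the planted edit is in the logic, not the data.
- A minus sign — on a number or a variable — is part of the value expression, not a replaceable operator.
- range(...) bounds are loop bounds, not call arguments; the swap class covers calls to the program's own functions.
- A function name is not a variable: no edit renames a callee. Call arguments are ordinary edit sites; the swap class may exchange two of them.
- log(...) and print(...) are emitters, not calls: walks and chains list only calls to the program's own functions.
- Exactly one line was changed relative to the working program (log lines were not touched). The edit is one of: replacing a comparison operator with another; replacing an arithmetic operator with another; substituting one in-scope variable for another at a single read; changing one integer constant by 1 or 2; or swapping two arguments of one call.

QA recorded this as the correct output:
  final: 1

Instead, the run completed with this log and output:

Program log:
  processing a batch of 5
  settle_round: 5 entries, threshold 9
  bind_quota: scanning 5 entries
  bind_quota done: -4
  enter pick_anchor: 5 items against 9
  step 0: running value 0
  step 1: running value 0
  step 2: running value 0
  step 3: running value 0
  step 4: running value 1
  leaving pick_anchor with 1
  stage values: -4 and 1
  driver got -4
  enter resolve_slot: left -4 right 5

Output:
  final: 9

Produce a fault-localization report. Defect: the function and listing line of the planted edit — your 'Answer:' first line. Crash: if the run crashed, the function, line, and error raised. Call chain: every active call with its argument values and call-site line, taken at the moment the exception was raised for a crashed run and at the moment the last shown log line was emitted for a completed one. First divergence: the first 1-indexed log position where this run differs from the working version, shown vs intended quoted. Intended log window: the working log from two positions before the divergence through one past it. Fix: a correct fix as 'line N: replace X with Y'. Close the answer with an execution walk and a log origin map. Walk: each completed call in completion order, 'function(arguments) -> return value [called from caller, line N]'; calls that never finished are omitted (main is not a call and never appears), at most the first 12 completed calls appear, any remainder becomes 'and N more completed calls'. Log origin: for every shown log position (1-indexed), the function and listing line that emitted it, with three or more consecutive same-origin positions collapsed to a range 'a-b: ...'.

Answer: the defect is in main at line 47.
Key observation: Log streams are identical — the defect surfaces only in the printed output.
Call chain: main -> resolve_slot(-4, 5) (called at line 46).
First divergence: none (the log streams are identical).
Execution walk:
  bind_quota([-4, 1, 8, 2, 9]) -> -4  [called from settle_round, line 28]
  pick_anchor([-4, 1, 8, 2, 9], 9) -> 1  [called from settle_round, line 29]
  settle_round([-4, 1, 8, 2, 9], 9) -> -4  [called from main, line 44]
  resolve_slot(-4, 5) -> 1  [called from main, line 46]
Origin of each log line:
  1: emitted by main (line 43)
  2: emitted by settle_round (line 27)
  3: emitted by bind_quota (line 2)
  4: emitted by bind_quota (line 7)
  5: emitted by pick_anchor (line 11)
  6-10: emitted by pick_anchor (line 16)
  11: emitted by pick_anchor (line 17)
  12: emitted by settle_round (line 30)
  13: emitted by main (line 45)
  14: emitted by resolve_slot (line 35)
A correct fix: line 47: replace `limit` with `count`.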